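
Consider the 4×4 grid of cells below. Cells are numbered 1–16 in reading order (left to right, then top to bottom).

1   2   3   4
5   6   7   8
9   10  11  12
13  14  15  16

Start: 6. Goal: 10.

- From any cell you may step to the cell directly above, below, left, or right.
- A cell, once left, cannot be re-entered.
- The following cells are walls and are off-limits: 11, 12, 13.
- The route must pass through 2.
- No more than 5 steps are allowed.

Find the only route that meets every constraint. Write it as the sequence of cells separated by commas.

6, 2, 1, 5, 9, 10

Any route must reach 2 and still end at 10 within 5 moves, so the order of the required stops is forced.
Route from 6: up to 2, left to 1, 2× down (reaching 9), right to 10 — 5 moves in all.
Check: all required cells visited; 5 ≤ 5 moves.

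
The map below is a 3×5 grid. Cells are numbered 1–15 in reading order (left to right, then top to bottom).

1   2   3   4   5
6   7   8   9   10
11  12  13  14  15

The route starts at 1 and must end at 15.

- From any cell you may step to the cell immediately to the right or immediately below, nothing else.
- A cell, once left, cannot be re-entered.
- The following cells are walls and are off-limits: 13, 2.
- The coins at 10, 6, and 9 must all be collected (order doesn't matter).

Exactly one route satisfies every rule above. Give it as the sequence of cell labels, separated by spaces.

1 6 7 8 9 10 15

Moves only go right or down, so the column and row indices never decrease.
Route from 1: down 1 to 6, right 4 to 10, down 1 to 15 — 6 moves in all.
Check: all required cells visited.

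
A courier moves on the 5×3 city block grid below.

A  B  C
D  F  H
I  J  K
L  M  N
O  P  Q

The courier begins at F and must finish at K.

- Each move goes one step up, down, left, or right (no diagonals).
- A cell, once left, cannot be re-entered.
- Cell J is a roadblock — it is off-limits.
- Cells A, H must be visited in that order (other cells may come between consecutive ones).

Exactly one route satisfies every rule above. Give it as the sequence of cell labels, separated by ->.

F -> D -> A -> B -> C -> H -> K

The waypoints must appear in the order A, H, with no cell reused.
Route from F: left to D, up to A, 2× right (reaching C), 2× down (reaching K) — 6 moves in all.
Check: order respected (A at step 2, H at step 5).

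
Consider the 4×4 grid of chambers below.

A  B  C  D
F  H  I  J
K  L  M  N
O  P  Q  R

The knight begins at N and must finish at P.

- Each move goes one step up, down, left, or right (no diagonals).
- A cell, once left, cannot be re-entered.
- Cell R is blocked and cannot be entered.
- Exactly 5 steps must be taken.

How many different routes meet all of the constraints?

5

Need simple routes of exactly 5 moves from N to P (Manhattan distance 3, so 1 moves are spent on a detour and 1 undoing it).
Enumerating: N J I M Q P | N J I M L P | N J I H L P | N M I H L P | N M L K O P.
That gives 5 routes.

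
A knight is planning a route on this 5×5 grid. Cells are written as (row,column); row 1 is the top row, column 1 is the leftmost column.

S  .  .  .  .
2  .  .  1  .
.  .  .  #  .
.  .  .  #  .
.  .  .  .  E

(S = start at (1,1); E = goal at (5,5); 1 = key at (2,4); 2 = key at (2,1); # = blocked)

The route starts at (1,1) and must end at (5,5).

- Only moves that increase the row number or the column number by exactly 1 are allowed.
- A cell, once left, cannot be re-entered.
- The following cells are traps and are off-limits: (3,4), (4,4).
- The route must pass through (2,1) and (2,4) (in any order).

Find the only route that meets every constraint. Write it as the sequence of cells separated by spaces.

(1,1) (2,1) (2,2) (2,3) (2,4) (2,5) (3,5) (4,5) (5,5)

Moves only go right or down, so the column and row indices never decrease.
Route from (1,1): down to (2,1), 4× right (reaching (2,5)), 3× down (reaching (5,5)) — 8 moves in all.
Check: all required cells visited.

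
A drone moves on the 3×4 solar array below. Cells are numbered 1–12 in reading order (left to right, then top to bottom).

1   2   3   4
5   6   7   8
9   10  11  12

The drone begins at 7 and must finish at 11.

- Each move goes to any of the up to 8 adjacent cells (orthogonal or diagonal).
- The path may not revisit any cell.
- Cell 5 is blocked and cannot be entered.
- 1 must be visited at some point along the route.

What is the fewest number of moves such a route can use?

4

Any route passes through 1 somewhere between 7 and 11. Summing Chebyshev distances along the two legs (7 → 1 → 11) gives a lower bound of 2 + 2 = 4 moves.
A route of 4 moves achieves this: 7 → 2 → 1 → 6 → 11.
Since 4 matches the lower bound, it is optimal.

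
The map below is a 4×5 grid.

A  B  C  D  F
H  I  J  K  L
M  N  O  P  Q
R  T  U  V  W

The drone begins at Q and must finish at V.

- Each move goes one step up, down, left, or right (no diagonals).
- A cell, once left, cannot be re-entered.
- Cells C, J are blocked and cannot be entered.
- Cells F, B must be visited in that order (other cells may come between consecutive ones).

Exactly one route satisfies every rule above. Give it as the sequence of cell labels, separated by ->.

The waypoints must appear in the order F, B, with no cell reused.
Route from Q: up 2 to F, left 1 to D, down 2 to P, left 2 to N, up 2 to B, left 1 to A, down 3 to R, right 3 to V — 16 moves in all.
Check: order respected (F at step 2, B at step 9).

Q -> L -> F -> D -> K -> P -> O -> N -> I -> B -> A -> H -> M -> R -> T -> U -> V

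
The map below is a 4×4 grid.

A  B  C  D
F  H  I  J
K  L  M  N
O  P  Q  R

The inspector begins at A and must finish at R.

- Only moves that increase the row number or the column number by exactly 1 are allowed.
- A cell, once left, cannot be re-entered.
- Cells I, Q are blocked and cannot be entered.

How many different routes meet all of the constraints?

4

A right/down-only route from A to R makes exactly 3 down-moves and 3 right-moves in some order.
With no other constraints that would be C(6,3) = 20 routes.
Subtract routes through each blocked cell (inclusion–exclusion for overlaps): − through I: 9 − through Q: 10 + through I&Q: 3 → 4.
That gives 4 routes.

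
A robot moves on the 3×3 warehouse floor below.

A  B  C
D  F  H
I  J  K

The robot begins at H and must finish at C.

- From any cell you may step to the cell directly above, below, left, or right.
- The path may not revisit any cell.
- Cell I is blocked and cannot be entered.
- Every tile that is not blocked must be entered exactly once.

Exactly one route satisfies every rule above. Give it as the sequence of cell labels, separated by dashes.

Need to visit all 8 open cells exactly once, starting at H and ending at C.
Route from H: down 1 to K, left 1 to J, up 1 to F, left 1 to D, up 1 to A, right 2 to C — 7 moves in all.
Check: all 8 open cells covered.

H - K - J - F - D - A - B - C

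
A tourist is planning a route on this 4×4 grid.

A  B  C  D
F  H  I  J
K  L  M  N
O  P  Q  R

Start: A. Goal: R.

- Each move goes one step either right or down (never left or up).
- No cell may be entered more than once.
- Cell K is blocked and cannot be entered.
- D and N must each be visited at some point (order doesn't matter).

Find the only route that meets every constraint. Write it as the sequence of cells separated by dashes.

A - B - C - D - J - N - R

Moves only go right or down, so the column and row indices never decrease.
Route from A: right 3 to D, down 3 to R — 6 moves in all.
Check: all required cells visited.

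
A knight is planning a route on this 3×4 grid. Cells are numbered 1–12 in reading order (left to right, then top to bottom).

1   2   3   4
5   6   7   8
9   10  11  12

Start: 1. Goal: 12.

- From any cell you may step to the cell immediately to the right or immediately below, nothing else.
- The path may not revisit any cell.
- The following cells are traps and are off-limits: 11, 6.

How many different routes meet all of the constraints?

A right/down-only route from 1 to 12 makes exactly 2 down-moves and 3 right-moves in some order.
With no other constraints that would be C(5,2) = 10 routes.
Subtract routes through each blocked cell (inclusion–exclusion for overlaps): − through 6: 6 − through 11: 6 + through 6&11: 4 → 2.
That gives 2 routes.

2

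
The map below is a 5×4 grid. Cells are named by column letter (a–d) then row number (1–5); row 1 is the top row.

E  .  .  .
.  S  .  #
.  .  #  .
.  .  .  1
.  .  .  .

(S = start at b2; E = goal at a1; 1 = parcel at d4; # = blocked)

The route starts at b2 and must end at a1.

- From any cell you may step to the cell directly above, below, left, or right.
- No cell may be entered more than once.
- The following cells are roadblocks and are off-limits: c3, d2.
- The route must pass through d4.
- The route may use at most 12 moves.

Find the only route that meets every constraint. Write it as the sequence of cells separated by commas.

b2, b3, b4, c4, d4, d5, c5, b5, a5, a4, a3, a2, a1

Any route must reach d4 and still end at a1 within 12 moves, so the order of the required stops is forced.
Route from b2: 2× down (reaching b4), 2× right (reaching d4), down to d5, 3× left (reaching a5), 4× up (reaching a1) — 12 moves in all.
Check: all required cells visited; 12 ≤ 12 moves.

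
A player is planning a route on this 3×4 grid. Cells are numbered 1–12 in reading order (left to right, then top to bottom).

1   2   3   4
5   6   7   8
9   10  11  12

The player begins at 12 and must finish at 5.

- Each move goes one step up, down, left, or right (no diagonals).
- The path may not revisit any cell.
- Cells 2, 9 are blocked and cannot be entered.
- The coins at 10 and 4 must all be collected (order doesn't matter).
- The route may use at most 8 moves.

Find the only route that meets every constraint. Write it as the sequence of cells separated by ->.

The 8-move cap with required stops at 10, 4 leaves no slack for detours.
Route from 12: 2× up (reaching 4), left to 3, 2× down (reaching 11), left to 10, up to 6, left to 5 — 8 moves in all.
Check: all required cells visited; 8 ≤ 8 moves.

12 -> 8 -> 4 -> 3 -> 7 -> 11 -> 10 -> 6 -> 5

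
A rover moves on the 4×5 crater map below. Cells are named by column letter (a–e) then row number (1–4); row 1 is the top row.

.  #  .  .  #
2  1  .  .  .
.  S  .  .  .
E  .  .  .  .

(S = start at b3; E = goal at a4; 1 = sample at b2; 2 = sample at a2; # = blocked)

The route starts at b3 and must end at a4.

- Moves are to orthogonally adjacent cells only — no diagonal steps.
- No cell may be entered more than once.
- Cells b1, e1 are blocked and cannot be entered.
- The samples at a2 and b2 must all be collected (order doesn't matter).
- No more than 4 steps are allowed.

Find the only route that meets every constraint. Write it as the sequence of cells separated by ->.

b3 -> b2 -> a2 -> a3 -> a4

The budget equals the shortest possible length, so every move has to be on a shortest route through the required cells.
Route from b3: up to b2, left to a2, 2× down (reaching a4) — 4 moves in all.
Check: all required cells visited; 4 ≤ 4 moves.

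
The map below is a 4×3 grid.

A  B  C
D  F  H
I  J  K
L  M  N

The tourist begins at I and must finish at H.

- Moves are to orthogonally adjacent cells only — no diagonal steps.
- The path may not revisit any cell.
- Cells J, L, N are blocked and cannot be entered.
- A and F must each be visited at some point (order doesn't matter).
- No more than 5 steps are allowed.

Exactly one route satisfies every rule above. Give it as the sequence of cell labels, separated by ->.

I -> D -> A -> B -> F -> H

The 5-move cap with required stops at A, F leaves no slack for detours.
Route from I: up 2 to A, right 1 to B, down 1 to F, right 1 to H — 5 moves in all.
Check: all required cells visited; 5 ≤ 5 moves.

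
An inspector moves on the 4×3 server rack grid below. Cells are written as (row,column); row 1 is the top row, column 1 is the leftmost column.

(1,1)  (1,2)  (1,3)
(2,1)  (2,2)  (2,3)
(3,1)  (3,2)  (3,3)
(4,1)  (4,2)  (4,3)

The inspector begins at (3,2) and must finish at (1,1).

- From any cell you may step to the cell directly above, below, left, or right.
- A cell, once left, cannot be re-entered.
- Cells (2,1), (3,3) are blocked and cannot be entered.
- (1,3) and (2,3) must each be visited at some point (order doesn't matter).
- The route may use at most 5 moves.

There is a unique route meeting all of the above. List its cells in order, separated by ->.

(3,2) -> (2,2) -> (2,3) -> (1,3) -> (1,2) -> (1,1)

The budget equals the shortest possible length, so every move has to be on a shortest route through the required cells.
Route from (3,2): up 1 to (2,2), right 1 to (2,3), up 1 to (1,3), left 2 to (1,1) — 5 moves in all.
Check: all required cells visited; 5 ≤ 5 moves.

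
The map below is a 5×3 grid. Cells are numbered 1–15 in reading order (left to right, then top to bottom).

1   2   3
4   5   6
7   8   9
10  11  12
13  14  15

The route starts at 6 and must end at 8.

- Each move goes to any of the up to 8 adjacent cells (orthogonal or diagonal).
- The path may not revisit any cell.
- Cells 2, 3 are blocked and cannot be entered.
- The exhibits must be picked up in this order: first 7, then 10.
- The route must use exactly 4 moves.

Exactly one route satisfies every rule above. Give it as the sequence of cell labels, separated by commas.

6, 5, 7, 10, 8

The waypoints must appear in the order 7, 10, with no cell reused.
Route from 6: left 1 to 5, down-left 1 to 7, down 1 to 10, up-right 1 to 8 — 4 moves in all.
Check: order respected (7 at step 2, 10 at step 3); 4 moves as required.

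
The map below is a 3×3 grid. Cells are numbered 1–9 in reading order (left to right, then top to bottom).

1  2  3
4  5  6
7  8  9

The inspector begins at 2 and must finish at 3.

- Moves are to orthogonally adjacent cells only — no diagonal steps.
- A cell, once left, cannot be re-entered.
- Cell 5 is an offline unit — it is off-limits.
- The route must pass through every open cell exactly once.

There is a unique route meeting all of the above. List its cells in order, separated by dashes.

Need to visit all 8 open cells exactly once, starting at 2 and ending at 3.
Route from 2: left to 1, 2× down (reaching 7), 2× right (reaching 9), 2× up (reaching 3) — 7 moves in all.
Check: all 8 open cells covered.

2 - 1 - 4 - 7 - 8 - 9 - 6 - 3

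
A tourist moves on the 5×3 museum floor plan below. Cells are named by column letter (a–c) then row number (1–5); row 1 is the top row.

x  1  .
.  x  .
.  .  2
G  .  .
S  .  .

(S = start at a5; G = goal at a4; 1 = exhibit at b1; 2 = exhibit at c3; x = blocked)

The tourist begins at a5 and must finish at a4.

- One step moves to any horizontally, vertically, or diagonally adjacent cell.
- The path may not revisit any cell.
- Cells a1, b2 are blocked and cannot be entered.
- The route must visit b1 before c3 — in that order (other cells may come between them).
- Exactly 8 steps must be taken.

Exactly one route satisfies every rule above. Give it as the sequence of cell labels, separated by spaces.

a5 b4 a3 a2 b1 c2 c3 b3 a4

The waypoints must appear in the order b1, c3, with no cell reused.
Route from a5: up-right to b4, up-left to a3, up to a2, up-right to b1, down-right to c2, down to c3, left to b3, down-left to a4 — 8 moves in all.
Check: order respected (1 at step 4, 2 at step 6); 8 moves as required.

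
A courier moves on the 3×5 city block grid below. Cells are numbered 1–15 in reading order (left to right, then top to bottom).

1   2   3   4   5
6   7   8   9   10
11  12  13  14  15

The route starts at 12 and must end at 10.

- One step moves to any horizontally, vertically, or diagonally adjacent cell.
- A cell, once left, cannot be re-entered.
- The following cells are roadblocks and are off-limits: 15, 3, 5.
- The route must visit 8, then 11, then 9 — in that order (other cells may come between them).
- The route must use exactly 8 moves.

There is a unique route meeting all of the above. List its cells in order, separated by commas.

12, 8, 2, 6, 11, 7, 13, 9, 10

The waypoints must appear in the order 8, 11, 9, with no cell reused.
Route from 12: up-right to 8, up-left to 2, down-left to 6, down to 11, up-right to 7, down-right to 13, up-right to 9, right to 10 — 8 moves in all.
Check: order respected (8 at step 1, 11 at step 4, 9 at step 7); 8 moves as required.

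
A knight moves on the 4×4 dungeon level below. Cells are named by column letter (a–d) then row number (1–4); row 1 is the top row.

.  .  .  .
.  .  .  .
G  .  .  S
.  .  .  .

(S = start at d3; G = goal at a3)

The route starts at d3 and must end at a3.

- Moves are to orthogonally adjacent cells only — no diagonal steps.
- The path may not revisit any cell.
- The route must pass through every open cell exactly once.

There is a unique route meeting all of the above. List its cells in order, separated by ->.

d3 -> d4 -> c4 -> c3 -> c2 -> d2 -> d1 -> c1 -> b1 -> a1 -> a2 -> b2 -> b3 -> b4 -> a4 -> a3

Need to visit all 16 open cells exactly once, starting at d3 and ending at a3.
Route from d3: down 1 to d4, left 1 to c4, up 2 to c2, right 1 to d2, up 1 to d1, left 3 to a1, down 1 to a2, right 1 to b2, down 2 to b4, left 1 to a4, up 1 to a3 — 15 moves in all.
Check: all 16 open cells covered.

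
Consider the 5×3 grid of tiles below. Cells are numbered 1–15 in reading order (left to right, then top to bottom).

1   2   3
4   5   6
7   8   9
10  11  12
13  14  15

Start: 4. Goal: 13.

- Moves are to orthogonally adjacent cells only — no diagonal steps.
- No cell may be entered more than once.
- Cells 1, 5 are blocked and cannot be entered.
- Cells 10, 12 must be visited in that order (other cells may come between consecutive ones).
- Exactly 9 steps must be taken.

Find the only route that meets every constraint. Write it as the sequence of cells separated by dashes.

The waypoints must appear in the order 10, 12, with no cell reused.
Route from 4: down 2 to 10, right 1 to 11, up 1 to 8, right 1 to 9, down 2 to 15, left 2 to 13 — 9 moves in all.
Check: order respected (10 at step 2, 12 at step 6); 9 moves as required.

4 - 7 - 10 - 11 - 8 - 9 - 12 - 15 - 14 - 13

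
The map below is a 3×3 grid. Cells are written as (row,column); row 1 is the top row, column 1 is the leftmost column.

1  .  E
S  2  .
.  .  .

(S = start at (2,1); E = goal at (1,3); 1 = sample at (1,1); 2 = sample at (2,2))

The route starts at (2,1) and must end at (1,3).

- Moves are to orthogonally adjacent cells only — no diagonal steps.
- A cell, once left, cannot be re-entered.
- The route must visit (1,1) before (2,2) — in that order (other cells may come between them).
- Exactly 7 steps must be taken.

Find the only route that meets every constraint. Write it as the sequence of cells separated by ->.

(2,1) -> (1,1) -> (1,2) -> (2,2) -> (3,2) -> (3,3) -> (2,3) -> (1,3)

The waypoints must appear in the order (1,1), (2,2), with no cell reused.
Route from (2,1): up to (1,1), right to (1,2), 2× down (reaching (3,2)), right to (3,3), 2× up (reaching (1,3)) — 7 moves in all.
Check: order respected (1 at step 1, 2 at step 3); 7 moves as required.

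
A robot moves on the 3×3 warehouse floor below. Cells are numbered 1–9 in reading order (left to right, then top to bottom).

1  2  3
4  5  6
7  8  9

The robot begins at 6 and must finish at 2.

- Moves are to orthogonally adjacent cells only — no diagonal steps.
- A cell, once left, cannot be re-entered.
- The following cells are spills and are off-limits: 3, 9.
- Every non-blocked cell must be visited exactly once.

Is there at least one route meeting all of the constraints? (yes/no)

yes

One route that works: 6 → 5 → 8 → 7 → 4 → 1 → 2.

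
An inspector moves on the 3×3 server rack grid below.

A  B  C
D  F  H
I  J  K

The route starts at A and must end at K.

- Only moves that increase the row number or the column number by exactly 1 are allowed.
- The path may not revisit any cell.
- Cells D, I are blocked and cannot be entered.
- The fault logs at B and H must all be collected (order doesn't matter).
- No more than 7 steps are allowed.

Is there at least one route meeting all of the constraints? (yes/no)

One route that works: A → B → F → H → K.

yes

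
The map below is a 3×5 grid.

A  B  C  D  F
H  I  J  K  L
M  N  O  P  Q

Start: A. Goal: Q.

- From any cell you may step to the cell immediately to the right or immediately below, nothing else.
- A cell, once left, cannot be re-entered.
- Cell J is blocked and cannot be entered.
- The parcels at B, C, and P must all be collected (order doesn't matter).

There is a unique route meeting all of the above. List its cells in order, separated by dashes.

A - B - C - D - K - P - Q

Moves only go right or down, so the column and row indices never decrease.
Route from A: 3× right (reaching D), 2× down (reaching P), right to Q — 6 moves in all.
Check: all required cells visited.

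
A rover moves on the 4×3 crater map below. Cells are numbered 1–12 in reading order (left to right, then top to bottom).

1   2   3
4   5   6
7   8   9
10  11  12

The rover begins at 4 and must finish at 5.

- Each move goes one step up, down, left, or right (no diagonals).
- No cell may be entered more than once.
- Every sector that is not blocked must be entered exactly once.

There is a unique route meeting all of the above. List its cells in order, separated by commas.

4, 1, 2, 3, 6, 9, 12, 11, 10, 7, 8, 5

Need to visit all 12 open cells exactly once, starting at 4 and ending at 5.
Route from 4: up 1 to 1, right 2 to 3, down 3 to 12, left 2 to 10, up 1 to 7, right 1 to 8, up 1 to 5 — 11 moves in all.
Check: all 12 open cells covered.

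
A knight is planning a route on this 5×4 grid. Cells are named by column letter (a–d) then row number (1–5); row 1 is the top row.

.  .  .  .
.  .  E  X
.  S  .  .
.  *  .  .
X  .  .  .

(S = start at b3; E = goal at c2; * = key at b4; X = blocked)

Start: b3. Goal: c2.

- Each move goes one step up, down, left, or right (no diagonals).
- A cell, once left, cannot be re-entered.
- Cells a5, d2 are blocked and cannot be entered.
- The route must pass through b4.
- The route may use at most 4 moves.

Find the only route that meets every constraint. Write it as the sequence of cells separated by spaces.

The budget equals the shortest possible length, so every move has to be on a shortest route through the required cells.
Route from b3: down to b4, right to c4, 2× up (reaching c2) — 4 moves in all.
Check: all required cells visited; 4 ≤ 4 moves.

b3 b4 c4 c3 c2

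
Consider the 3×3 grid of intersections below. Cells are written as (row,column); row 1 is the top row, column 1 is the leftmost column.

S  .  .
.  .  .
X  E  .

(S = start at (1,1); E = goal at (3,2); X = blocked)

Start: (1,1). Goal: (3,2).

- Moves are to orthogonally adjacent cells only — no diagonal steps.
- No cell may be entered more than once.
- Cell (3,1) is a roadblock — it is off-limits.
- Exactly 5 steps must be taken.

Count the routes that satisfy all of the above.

Need simple routes of exactly 5 moves from (1,1) to (3,2) (Manhattan distance 3, so 1 moves are spent on a detour and 1 undoing it).
Enumerating: (1,1) (2,1) (2,2) (2,3) (3,3) (3,2) | (1,1) (1,2) (2,2) (2,3) (3,3) (3,2) | (1,1) (1,2) (1,3) (2,3) (3,3) (3,2) | (1,1) (1,2) (1,3) (2,3) (2,2) (3,2).
That gives 4 routes.

4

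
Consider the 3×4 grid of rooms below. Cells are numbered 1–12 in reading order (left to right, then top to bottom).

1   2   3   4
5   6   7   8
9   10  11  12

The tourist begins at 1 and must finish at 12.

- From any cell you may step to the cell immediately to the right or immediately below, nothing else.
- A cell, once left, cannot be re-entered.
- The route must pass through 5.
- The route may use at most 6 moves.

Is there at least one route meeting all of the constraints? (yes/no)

yes

One route that works: 1 → 5 → 9 → 10 → 11 → 12.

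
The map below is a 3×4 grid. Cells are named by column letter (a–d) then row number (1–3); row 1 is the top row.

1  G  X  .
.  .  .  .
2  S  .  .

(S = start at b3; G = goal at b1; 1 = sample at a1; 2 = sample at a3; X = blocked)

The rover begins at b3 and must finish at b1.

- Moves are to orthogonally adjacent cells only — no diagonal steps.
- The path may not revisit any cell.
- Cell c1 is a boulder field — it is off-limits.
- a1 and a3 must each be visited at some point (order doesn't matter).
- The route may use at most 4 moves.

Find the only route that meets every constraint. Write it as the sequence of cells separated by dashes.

The 4-move cap with required stops at a1, a3 leaves no slack for detours.
Route from b3: left 1 to a3, up 2 to a1, right 1 to b1 — 4 moves in all.
Check: all required cells visited; 4 ≤ 4 moves.

b3 - a3 - a2 - a1 - b1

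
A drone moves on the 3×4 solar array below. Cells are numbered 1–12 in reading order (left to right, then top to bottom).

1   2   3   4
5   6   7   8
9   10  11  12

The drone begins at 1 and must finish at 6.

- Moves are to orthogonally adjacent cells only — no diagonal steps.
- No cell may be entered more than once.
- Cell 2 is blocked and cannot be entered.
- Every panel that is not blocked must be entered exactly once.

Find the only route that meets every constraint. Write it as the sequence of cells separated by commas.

1, 5, 9, 10, 11, 12, 8, 4, 3, 7, 6

Need to visit all 11 open cells exactly once, starting at 1 and ending at 6.
Cell 9 has only two open neighbours (5 and 10), so the path must pass straight through it: one of those is the cell it's entered from and the other is where it exits.
Route from 1: 2× down (reaching 9), 3× right (reaching 12), 2× up (reaching 4), left to 3, down to 7, left to 6 — 10 moves in all.
Check: all 11 open cells covered.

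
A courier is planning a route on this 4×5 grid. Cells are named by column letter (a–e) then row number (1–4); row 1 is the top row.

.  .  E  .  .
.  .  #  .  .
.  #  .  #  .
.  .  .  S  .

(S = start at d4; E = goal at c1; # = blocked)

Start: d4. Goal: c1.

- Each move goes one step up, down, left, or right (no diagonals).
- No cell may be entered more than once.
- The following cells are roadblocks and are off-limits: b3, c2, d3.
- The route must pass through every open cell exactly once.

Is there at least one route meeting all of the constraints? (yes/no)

no

Cell c3 has only one open neighbour but is neither the start nor the goal, so a Hamiltonian route would have to both enter and leave it through the same neighbour — impossible without revisiting.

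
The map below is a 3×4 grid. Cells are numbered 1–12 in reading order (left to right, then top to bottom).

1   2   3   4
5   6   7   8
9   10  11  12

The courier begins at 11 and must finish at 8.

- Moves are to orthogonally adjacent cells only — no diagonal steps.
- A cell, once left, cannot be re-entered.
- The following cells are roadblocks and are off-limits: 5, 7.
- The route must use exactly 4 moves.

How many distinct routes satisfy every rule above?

Need simple routes of exactly 4 moves from 11 to 8 (Manhattan distance 2, so 1 moves are spent on a detour and 1 undoing it).
No route satisfies every constraint, so the count is 0.

0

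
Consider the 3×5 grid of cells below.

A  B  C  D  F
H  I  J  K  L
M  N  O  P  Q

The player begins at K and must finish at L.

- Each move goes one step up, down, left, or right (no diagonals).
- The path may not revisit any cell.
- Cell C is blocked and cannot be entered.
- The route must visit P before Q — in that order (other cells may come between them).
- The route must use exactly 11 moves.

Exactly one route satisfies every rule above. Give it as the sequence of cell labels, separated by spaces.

K J I B A H M N O P Q L

The waypoints must appear in the order P, Q, with no cell reused.
Route from K: left 2 to I, up 1 to B, left 1 to A, down 2 to M, right 4 to Q, up 1 to L — 11 moves in all.
Check: order respected (P at step 9, Q at step 10); 11 moves as required.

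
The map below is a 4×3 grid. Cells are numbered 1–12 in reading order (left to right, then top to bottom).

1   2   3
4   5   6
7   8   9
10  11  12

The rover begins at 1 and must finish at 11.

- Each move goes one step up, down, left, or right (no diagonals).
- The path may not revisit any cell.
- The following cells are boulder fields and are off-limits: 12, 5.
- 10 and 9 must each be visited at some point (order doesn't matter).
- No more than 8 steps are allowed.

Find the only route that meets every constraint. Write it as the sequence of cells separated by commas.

The 8-move cap with required stops at 10, 9 leaves no slack for detours.
Route from 1: 2× right (reaching 3), 2× down (reaching 9), 2× left (reaching 7), down to 10, right to 11 — 8 moves in all.
Check: all required cells visited; 8 ≤ 8 moves.

1, 2, 3, 6, 9, 8, 7, 10, 11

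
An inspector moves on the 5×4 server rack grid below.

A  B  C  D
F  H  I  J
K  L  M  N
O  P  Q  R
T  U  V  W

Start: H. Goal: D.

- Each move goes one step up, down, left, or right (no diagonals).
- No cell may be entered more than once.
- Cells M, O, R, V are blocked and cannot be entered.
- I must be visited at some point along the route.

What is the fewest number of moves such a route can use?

3

Any route passes through I somewhere between H and D. Summing Manhattan distances along the two legs (H → I → D) gives a lower bound of 1 + 2 = 3 moves.
A route of 3 moves achieves this: H → I → C → D.
Since 3 matches the lower bound, it is optimal.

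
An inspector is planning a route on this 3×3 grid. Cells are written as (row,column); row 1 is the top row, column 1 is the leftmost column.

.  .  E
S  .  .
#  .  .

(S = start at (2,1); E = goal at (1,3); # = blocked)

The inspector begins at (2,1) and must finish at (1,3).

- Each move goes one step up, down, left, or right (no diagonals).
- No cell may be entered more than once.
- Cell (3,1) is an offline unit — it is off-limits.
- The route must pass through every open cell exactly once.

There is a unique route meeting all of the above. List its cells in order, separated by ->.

(2,1) -> (1,1) -> (1,2) -> (2,2) -> (3,2) -> (3,3) -> (2,3) -> (1,3)

Need to visit all 8 open cells exactly once, starting at (2,1) and ending at (1,3).
Route from (2,1): up 1 to (1,1), right 1 to (1,2), down 2 to (3,2), right 1 to (3,3), up 2 to (1,3) — 7 moves in all.
Check: all 8 open cells covered.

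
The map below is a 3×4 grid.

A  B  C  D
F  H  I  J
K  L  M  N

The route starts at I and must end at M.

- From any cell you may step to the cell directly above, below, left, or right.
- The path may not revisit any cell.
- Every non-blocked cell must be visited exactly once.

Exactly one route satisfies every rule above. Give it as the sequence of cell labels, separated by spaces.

Need to visit all 12 open cells exactly once, starting at I and ending at M.
Cell N has only two open neighbours (J and M), so the path must pass straight through it: one of those is the cell it's entered from and the other is where it exits.
Route from I: left to H, down to L, left to K, 2× up (reaching A), 3× right (reaching D), 2× down (reaching N), left to M — 11 moves in all.
Check: all 12 open cells covered.

I H L K F A B C D J N M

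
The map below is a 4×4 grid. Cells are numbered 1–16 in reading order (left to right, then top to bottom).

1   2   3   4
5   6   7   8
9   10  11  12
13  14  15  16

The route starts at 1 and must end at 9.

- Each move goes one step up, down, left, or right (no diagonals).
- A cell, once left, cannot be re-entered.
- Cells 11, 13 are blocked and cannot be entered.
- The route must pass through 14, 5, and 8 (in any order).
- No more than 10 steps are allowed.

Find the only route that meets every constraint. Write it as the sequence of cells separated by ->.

1 -> 5 -> 6 -> 7 -> 8 -> 12 -> 16 -> 15 -> 14 -> 10 -> 9

The 10-move cap with required stops at 14, 5, 8 leaves no slack for detours.
Route from 1: down to 5, 3× right (reaching 8), 2× down (reaching 16), 2× left (reaching 14), up to 10, left to 9 — 10 moves in all.
Check: all required cells visited; 10 ≤ 10 moves.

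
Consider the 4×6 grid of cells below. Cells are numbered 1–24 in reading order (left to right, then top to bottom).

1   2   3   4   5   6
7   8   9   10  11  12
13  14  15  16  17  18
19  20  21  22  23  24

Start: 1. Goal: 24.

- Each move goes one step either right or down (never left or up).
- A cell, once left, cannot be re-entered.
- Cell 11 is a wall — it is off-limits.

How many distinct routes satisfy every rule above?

41

A right/down-only route from 1 to 24 makes exactly 3 down-moves and 5 right-moves in some order.
With no other constraints that would be C(8,3) = 56 routes.
Subtract routes through each blocked cell (inclusion–exclusion for overlaps): − through 11: 15 → 41.
That gives 41 routes.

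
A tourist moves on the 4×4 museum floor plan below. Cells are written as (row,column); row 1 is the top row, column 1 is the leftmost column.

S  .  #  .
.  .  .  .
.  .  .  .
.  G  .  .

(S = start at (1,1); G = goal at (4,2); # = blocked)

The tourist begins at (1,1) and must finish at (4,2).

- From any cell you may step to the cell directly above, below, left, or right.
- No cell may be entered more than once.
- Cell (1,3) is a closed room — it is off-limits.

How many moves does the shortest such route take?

The Manhattan distance from (1,1) to (4,2) is |1−4| + |1−2| = 4, so at least 4 moves are needed.
A route of 4 moves achieves this: (1,1) → (2,1) → (3,1) → (4,1) → (4,2).
Since 4 matches the lower bound, it is optimal.

4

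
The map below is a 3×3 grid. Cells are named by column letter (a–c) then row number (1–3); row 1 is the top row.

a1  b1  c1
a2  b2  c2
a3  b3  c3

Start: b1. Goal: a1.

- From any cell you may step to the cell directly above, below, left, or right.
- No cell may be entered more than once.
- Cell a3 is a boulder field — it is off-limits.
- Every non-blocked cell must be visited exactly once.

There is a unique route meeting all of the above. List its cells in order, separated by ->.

b1 -> c1 -> c2 -> c3 -> b3 -> b2 -> a2 -> a1

Need to visit all 8 open cells exactly once, starting at b1 and ending at a1.
Cell b3 has only two open neighbours (b2 and c3), so the path must pass straight through it: one of those is the cell it's entered from and the other is where it exits.
Route from b1: right to c1, 2× down (reaching c3), left to b3, up to b2, left to a2, up to a1 — 7 moves in all.
Check: all 8 open cells covered.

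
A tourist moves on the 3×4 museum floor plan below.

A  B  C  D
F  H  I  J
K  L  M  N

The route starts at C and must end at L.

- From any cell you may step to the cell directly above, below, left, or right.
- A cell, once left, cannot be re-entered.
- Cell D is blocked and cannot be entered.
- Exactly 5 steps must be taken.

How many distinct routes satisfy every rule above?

6

Need simple routes of exactly 5 moves from C to L (Manhattan distance 3, so 1 moves are spent on a detour and 1 undoing it).
Enumerating: C I H F K L | C I J N M L | C B H F K L | C B H I M L | C B A F K L | C B A F H L.
That gives 6 routes.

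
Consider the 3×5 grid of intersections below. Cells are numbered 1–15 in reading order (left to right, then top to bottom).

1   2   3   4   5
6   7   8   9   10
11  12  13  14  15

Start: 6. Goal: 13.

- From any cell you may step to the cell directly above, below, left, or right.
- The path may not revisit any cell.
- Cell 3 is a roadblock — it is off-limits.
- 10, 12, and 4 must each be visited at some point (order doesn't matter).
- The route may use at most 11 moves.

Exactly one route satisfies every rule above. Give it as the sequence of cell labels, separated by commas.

6, 11, 12, 7, 8, 9, 4, 5, 10, 15, 14, 13

The 11-move cap with required stops at 10, 12, 4 leaves no slack for detours.
Route from 6: down 1 to 11, right 1 to 12, up 1 to 7, right 2 to 9, up 1 to 4, right 1 to 5, down 2 to 15, left 2 to 13 — 11 moves in all.
Check: all required cells visited; 11 ≤ 11 moves.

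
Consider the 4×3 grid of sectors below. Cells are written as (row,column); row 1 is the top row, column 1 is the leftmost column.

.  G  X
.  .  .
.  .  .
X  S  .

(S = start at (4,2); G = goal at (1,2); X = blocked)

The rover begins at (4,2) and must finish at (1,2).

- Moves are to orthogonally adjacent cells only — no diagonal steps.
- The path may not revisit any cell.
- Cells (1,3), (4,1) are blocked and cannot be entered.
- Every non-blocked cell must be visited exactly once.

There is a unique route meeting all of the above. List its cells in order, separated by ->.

(4,2) -> (4,3) -> (3,3) -> (2,3) -> (2,2) -> (3,2) -> (3,1) -> (2,1) -> (1,1) -> (1,2)

Need to visit all 10 open cells exactly once, starting at (4,2) and ending at (1,2).
Cell (1,1) has only two open neighbours ((2,1) and (1,2)), so the path must pass straight through it: one of those is the cell it's entered from and the other is where it exits.
Route from (4,2): right to (4,3), 2× up (reaching (2,3)), left to (2,2), down to (3,2), left to (3,1), 2× up (reaching (1,1)), right to (1,2) — 9 moves in all.
Check: all 10 open cells covered.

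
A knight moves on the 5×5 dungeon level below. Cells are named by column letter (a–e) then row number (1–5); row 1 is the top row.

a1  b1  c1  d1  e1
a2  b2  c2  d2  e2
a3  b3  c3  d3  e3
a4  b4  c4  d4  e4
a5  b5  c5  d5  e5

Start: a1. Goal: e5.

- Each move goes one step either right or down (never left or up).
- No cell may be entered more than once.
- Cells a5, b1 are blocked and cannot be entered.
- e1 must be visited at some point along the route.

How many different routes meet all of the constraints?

0

A right/down-only route from a1 to e5 makes exactly 4 down-moves and 4 right-moves in some order.
With no other constraints that would be C(8,4) = 70 routes.
Split at e1 and multiply the segment counts (each segment already excludes blocked cells): a1→e1: 0; e1→e5: 1; product = 0.
No route satisfies every constraint, so the count is 0.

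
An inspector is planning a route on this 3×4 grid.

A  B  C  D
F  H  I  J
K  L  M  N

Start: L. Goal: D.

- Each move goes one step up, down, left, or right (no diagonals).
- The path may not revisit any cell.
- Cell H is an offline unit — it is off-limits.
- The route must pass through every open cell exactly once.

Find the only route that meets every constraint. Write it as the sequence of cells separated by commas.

L, K, F, A, B, C, I, M, N, J, D

Need to visit all 11 open cells exactly once, starting at L and ending at D.
Route from L: left 1 to K, up 2 to A, right 2 to C, down 2 to M, right 1 to N, up 2 to D — 10 moves in all.
Check: all 11 open cells covered.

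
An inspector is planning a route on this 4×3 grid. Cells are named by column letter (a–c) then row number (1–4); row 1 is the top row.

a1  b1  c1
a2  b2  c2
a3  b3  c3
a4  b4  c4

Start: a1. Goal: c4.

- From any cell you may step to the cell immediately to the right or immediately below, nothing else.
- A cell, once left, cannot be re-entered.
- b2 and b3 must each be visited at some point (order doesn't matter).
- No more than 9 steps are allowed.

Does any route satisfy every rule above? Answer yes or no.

yes

One route that works: a1 → a2 → b2 → b3 → b4 → c4.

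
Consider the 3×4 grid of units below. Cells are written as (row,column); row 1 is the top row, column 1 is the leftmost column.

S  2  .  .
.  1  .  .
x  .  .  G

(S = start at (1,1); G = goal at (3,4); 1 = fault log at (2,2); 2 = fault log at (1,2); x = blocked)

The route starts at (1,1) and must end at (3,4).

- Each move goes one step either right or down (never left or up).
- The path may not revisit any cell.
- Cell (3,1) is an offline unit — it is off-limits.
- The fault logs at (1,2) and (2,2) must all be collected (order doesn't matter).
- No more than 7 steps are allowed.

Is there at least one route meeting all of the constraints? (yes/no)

yes

One route that works: (1,1) → (1,2) → (2,2) → (3,2) → (3,3) → (3,4).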